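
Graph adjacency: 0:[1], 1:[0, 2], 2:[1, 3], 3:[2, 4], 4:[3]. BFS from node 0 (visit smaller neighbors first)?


BFS queue: start with [0]
Visit order: [0, 1, 2, 3, 4]


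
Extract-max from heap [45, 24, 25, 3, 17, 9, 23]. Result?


Max = 45
Replace root with last, heapify down
Resulting heap: [25, 24, 23, 3, 17, 9]


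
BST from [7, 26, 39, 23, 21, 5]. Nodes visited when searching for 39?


BST root = 7
Search for 39: compare at each node
Path: [7, 26, 39]


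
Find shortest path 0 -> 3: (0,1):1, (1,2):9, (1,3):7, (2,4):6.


Dijkstra from 0:
Distances: {0: 0, 1: 1, 2: 10, 3: 8, 4: 16}
Shortest distance to 3 = 8, path = [0, 1, 3]


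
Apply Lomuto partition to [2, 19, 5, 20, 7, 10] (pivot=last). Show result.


Elements <= 10 go left of pivot.
Result: [2, 5, 7, 10, 19, 20], pivot at index 3


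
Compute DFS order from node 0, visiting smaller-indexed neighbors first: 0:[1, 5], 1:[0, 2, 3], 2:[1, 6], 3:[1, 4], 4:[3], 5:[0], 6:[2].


DFS stack-based: start with [0]
Visit order: [0, 1, 2, 6, 3, 4, 5]


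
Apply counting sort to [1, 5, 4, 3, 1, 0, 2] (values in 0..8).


Count array: [1, 2, 1, 1, 1, 1, 0, 0, 0]
Reconstruct: [0, 1, 1, 2, 3, 4, 5]


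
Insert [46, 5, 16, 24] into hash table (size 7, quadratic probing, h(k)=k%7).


Insertions: 46->slot 4; 5->slot 5; 16->slot 2; 24->slot 3
Table: [None, None, 16, 24, 46, 5, None]


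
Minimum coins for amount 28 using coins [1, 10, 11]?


dp[0]=0; dp[i]=1+min(dp[i-c] for c in coins)
...dp[23]=3, dp[24]=4, dp[25]=5, dp[26]=6, dp[27]=7, dp[28]=8
Minimum coins for 28 = 8


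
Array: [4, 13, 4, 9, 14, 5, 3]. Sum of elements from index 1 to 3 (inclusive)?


Prefix sums: [0, 4, 17, 21, 30, 44, 49, 52]
Sum[1..3] = prefix[4] - prefix[1] = 30 - 4 = 26


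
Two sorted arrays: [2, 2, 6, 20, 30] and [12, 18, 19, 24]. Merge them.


Compare heads, take smaller each step.
Merged: [2, 2, 6, 12, 18, 19, 20, 24, 30]


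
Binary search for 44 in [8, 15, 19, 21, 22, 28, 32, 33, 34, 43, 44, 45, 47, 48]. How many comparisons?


Search for 44:
[0,13] mid=6 arr[6]=32
[7,13] mid=10 arr[10]=44
Total: 2 comparisons


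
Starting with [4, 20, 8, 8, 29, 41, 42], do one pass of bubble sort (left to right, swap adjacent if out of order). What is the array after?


After one pass: [4, 8, 8, 20, 29, 41, 42]


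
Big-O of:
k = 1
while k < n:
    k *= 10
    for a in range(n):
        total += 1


Per nesting level: O(log n) * O(n) = O(n log n)
Complexity: O(n log n)


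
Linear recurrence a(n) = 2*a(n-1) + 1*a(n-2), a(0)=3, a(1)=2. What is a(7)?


Build bottom-up:
...a(5)=94, a(6)=227, a(7)=2*227+1*94=548


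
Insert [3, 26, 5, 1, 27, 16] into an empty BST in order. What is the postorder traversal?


Root = 3; build tree by BST insertion.
Postorder traversal: [1, 16, 5, 27, 26, 3]


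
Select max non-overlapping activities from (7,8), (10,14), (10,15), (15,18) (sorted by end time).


Greedy: pick earliest-ending, then skip overlaps.
Selected (3 activities): [(7, 8), (10, 14), (15, 18)]


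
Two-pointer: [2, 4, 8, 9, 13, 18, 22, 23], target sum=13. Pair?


Two pointers: lo=0, hi=7
Found pair: (4, 9) summing to 13


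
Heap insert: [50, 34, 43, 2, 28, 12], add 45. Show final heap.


Append 45: [50, 34, 43, 2, 28, 12, 45]
Bubble up: swap idx 6(45) with idx 2(43)
Result: [50, 34, 45, 2, 28, 12, 43]


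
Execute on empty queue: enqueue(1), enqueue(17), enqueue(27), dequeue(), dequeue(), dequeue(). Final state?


enqueue(1) -> [1]
enqueue(17) -> [1, 17]
enqueue(27) -> [1, 17, 27]
dequeue() returns 1 -> [17, 27]
dequeue() returns 17 -> [27]
dequeue() returns 27 -> []
Final queue (front to back): []


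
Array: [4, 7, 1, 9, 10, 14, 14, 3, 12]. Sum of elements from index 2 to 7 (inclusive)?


Prefix sums: [0, 4, 11, 12, 21, 31, 45, 59, 62, 74]
Sum[2..7] = prefix[8] - prefix[2] = 62 - 11 = 51


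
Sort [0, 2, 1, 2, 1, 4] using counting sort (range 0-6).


Count array: [1, 2, 2, 0, 1, 0, 0]
Reconstruct: [0, 1, 1, 2, 2, 4]


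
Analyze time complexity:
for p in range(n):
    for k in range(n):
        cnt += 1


Per nesting level: O(n) * O(n) = O(n^2)
Complexity: O(n^2)


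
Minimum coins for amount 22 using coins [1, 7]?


dp[0]=0; dp[i]=1+min(dp[i-c] for c in coins)
...dp[17]=5, dp[18]=6, dp[19]=7, dp[20]=8, dp[21]=3, dp[22]=4
Minimum coins for 22 = 4


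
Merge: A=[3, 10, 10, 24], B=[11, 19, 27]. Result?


Compare heads, take smaller each step.
Merged: [3, 10, 10, 11, 19, 24, 27]


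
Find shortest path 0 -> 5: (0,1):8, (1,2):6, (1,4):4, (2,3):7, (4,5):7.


Dijkstra from 0:
Distances: {0: 0, 1: 8, 2: 14, 3: 21, 4: 12, 5: 19}
Shortest distance to 5 = 19, path = [0, 1, 4, 5]


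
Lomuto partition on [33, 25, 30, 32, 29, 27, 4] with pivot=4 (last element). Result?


Elements <= 4 go left of pivot.
Result: [4, 25, 30, 32, 29, 27, 33], pivot at index 0


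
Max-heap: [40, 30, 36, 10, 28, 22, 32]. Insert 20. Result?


Append 20: [40, 30, 36, 10, 28, 22, 32, 20]
Bubble up: swap idx 7(20) with idx 3(10)
Result: [40, 30, 36, 20, 28, 22, 32, 10]


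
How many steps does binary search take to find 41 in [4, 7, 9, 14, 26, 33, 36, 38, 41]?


Search for 41:
[0,8] mid=4 arr[4]=26
[5,8] mid=6 arr[6]=36
[7,8] mid=7 arr[7]=38
[8,8] mid=8 arr[8]=41
Total: 4 comparisons


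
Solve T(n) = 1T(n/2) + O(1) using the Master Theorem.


a=1, b=2, c=0. log_2(1)=0 = c=0. Case 2: O(n^c log n) = O(log n)
Complexity: O(log n)


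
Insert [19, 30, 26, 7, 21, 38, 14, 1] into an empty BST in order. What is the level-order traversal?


Root = 19; build tree by BST insertion.
Level-Order traversal: [19, 7, 30, 1, 14, 26, 38, 21]


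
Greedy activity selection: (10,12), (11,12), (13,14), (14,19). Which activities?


Greedy: pick earliest-ending, then skip overlaps.
Selected (3 activities): [(10, 12), (13, 14), (14, 19)]


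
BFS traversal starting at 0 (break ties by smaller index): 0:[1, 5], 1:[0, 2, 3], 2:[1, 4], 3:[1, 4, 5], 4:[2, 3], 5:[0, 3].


BFS queue: start with [0]
Visit order: [0, 1, 5, 2, 3, 4]


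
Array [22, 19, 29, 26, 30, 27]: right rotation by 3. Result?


Right rotate by 3: [26, 30, 27, 22, 19, 29]


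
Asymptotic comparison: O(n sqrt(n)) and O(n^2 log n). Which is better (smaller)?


n^1.5 grows slower than n^2 log n
O(n sqrt(n)) is asymptotically smaller; O(n^2 log n) grows faster


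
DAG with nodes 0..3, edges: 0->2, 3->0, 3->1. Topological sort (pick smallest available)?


Kahn's algorithm, process smallest node first
Order: [3, 0, 1, 2]


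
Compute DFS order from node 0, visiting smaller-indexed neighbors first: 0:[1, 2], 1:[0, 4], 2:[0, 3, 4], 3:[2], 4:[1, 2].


DFS stack-based: start with [0]
Visit order: [0, 1, 4, 2, 3]


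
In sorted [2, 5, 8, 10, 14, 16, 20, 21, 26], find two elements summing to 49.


Two pointers: lo=0, hi=8
No pair sums to 49


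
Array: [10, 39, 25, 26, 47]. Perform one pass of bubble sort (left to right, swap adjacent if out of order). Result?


After one pass: [10, 25, 26, 39, 47]


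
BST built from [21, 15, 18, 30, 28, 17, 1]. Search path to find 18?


BST root = 21
Search for 18: compare at each node
Path: [21, 15, 18]


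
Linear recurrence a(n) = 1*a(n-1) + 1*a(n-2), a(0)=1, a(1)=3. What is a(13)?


Build bottom-up:
...a(11)=322, a(12)=521, a(13)=1*521+1*322=843


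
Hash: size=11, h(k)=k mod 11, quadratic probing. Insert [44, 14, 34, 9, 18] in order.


Insertions: 44->slot 0; 14->slot 3; 34->slot 1; 9->slot 9; 18->slot 7
Table: [44, 34, None, 14, None, None, None, 18, None, 9, None]


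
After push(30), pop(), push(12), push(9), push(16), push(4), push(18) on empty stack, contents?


push(30) -> [30]
pop() returns 30 -> []
push(12) -> [12]
push(9) -> [12, 9]
push(16) -> [12, 9, 16]
push(4) -> [12, 9, 16, 4]
push(18) -> [12, 9, 16, 4, 18]
Final stack (bottom to top): [12, 9, 16, 4, 18]


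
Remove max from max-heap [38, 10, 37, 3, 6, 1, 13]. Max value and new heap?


Max = 38
Replace root with last, heapify down
Resulting heap: [37, 10, 13, 3, 6, 1]


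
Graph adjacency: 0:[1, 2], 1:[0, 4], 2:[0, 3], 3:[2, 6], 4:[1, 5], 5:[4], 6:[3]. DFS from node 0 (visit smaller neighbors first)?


DFS stack-based: start with [0]
Visit order: [0, 1, 4, 5, 2, 3, 6]


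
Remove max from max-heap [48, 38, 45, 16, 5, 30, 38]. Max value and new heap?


Max = 48
Replace root with last, heapify down
Resulting heap: [45, 38, 38, 16, 5, 30]


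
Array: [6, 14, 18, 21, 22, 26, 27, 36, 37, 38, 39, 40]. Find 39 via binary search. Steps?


Search for 39:
[0,11] mid=5 arr[5]=26
[6,11] mid=8 arr[8]=37
[9,11] mid=10 arr[10]=39
Total: 3 comparisons


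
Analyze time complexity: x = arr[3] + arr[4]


Analysis: constant-time operation, no loop
Complexity: O(1)


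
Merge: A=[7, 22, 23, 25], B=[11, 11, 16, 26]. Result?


Compare heads, take smaller each step.
Merged: [7, 11, 11, 16, 22, 23, 25, 26]


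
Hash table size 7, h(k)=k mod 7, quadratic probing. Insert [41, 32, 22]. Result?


Insertions: 41->slot 6; 32->slot 4; 22->slot 1
Table: [None, 22, None, None, 32, None, 41]


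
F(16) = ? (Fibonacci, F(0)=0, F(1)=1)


F(n)=F(n-1)+F(n-2)
...F(14)=377, F(15)=610, F(16)=987


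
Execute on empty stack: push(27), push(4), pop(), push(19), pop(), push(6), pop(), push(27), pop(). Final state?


push(27) -> [27]
push(4) -> [27, 4]
pop() returns 4 -> [27]
push(19) -> [27, 19]
pop() returns 19 -> [27]
push(6) -> [27, 6]
pop() returns 6 -> [27]
push(27) -> [27, 27]
pop() returns 27 -> [27]
Final stack (bottom to top): [27]


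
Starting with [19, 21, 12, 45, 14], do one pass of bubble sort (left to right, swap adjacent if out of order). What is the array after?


After one pass: [19, 12, 21, 14, 45]


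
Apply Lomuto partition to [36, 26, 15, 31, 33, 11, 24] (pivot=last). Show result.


Elements <= 24 go left of pivot.
Result: [15, 11, 24, 31, 33, 26, 36], pivot at index 2


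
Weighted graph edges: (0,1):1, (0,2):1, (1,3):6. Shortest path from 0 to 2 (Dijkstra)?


Dijkstra from 0:
Distances: {0: 0, 1: 1, 2: 1, 3: 7}
Shortest distance to 2 = 1, path = [0, 2]


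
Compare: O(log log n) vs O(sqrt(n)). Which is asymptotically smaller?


double-logarithmic grows slower than sublinear
O(log log n) is asymptotically smaller; O(sqrt(n)) grows faster


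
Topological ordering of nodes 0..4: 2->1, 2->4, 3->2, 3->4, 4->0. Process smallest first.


Kahn's algorithm, process smallest node first
Order: [3, 2, 1, 4, 0]


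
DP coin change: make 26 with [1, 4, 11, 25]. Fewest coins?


dp[0]=0; dp[i]=1+min(dp[i-c] for c in coins)
...dp[21]=5, dp[22]=2, dp[23]=3, dp[24]=4, dp[25]=1, dp[26]=2
Minimum coins for 26 = 2


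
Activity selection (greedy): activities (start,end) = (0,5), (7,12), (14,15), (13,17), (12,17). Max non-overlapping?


Greedy: pick earliest-ending, then skip overlaps.
Selected (3 activities): [(0, 5), (7, 12), (14, 15)]


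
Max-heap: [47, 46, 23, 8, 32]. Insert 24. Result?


Append 24: [47, 46, 23, 8, 32, 24]
Bubble up: swap idx 5(24) with idx 2(23)
Result: [47, 46, 24, 8, 32, 23]


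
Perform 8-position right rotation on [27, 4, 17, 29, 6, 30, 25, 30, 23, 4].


Right rotate by 8: [17, 29, 6, 30, 25, 30, 23, 4, 27, 4]


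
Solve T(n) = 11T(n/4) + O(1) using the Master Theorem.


a=11, b=4, c=0. log_4(11)=1.730 > c=0. Case 1: O(n^log_b(a)) = O(n^1.730)
Complexity: O(n^1.730)


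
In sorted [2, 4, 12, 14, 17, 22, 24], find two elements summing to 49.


Two pointers: lo=0, hi=6
No pair sums to 49


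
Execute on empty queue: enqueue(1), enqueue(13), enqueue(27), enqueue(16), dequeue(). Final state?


enqueue(1) -> [1]
enqueue(13) -> [1, 13]
enqueue(27) -> [1, 13, 27]
enqueue(16) -> [1, 13, 27, 16]
dequeue() returns 1 -> [13, 27, 16]
Final queue (front to back): [13, 27, 16]


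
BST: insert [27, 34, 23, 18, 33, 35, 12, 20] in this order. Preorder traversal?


Root = 27; build tree by BST insertion.
Preorder traversal: [27, 23, 18, 12, 20, 34, 33, 35]


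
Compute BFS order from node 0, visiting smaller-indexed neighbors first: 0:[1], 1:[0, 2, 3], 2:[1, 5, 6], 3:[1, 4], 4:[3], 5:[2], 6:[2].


BFS queue: start with [0]
Visit order: [0, 1, 2, 3, 5, 6, 4]


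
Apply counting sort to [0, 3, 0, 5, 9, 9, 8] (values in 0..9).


Count array: [2, 0, 0, 1, 0, 1, 0, 0, 1, 2]
Reconstruct: [0, 0, 3, 5, 8, 9, 9]


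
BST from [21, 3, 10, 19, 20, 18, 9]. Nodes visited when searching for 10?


BST root = 21
Search for 10: compare at each node
Path: [21, 3, 10]


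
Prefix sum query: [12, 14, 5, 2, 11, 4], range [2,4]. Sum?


Prefix sums: [0, 12, 26, 31, 33, 44, 48]
Sum[2..4] = prefix[5] - prefix[2] = 44 - 26 = 18


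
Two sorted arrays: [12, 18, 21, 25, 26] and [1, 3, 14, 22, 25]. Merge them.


Compare heads, take smaller each step.
Merged: [1, 3, 12, 14, 18, 21, 22, 25, 25, 26]


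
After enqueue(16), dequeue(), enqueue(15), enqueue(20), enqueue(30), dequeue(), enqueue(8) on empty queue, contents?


enqueue(16) -> [16]
dequeue() returns 16 -> []
enqueue(15) -> [15]
enqueue(20) -> [15, 20]
enqueue(30) -> [15, 20, 30]
dequeue() returns 15 -> [20, 30]
enqueue(8) -> [20, 30, 8]
Final queue (front to back): [20, 30, 8]


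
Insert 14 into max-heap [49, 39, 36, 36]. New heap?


Append 14: [49, 39, 36, 36, 14]
Bubble up: no swaps needed
Result: [49, 39, 36, 36, 14]


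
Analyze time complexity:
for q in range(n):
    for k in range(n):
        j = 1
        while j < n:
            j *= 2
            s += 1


Per nesting level: O(n) * O(n) * O(log n) = O(n^2 log n)
Complexity: O(n^2 log n)


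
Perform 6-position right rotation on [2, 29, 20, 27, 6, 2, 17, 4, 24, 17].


Right rotate by 6: [6, 2, 17, 4, 24, 17, 2, 29, 20, 27]


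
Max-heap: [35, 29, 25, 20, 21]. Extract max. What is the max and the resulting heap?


Max = 35
Replace root with last, heapify down
Resulting heap: [29, 21, 25, 20]


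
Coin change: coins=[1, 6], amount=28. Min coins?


dp[0]=0; dp[i]=1+min(dp[i-c] for c in coins)
...dp[23]=8, dp[24]=4, dp[25]=5, dp[26]=6, dp[27]=7, dp[28]=8
Minimum coins for 28 = 8


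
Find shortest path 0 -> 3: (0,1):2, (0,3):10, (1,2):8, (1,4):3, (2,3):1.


Dijkstra from 0:
Distances: {0: 0, 1: 2, 2: 10, 3: 10, 4: 5}
Shortest distance to 3 = 10, path = [0, 3]


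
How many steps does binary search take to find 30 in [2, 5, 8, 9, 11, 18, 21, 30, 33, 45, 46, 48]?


Search for 30:
[0,11] mid=5 arr[5]=18
[6,11] mid=8 arr[8]=33
[6,7] mid=6 arr[6]=21
[7,7] mid=7 arr[7]=30
Total: 4 comparisons


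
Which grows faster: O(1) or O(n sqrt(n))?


constant grows slower than n^1.5
O(1) is asymptotically smaller; O(n sqrt(n)) grows faster


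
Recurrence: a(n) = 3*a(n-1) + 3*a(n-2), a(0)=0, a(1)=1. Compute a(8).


Build bottom-up:
...a(6)=648, a(7)=2457, a(8)=3*2457+3*648=9315


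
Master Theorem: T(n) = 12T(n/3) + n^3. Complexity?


a=12, b=3, c=3. log_3(12)=2.262 < c=3. Case 3: O(n^c) = O(n^3)
Complexity: O(n^3)


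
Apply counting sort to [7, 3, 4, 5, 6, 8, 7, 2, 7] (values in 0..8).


Count array: [0, 0, 1, 1, 1, 1, 1, 3, 1]
Reconstruct: [2, 3, 4, 5, 6, 7, 7, 7, 8]


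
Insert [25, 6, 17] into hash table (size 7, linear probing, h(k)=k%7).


Insertions: 25->slot 4; 6->slot 6; 17->slot 3
Table: [None, None, None, 17, 25, None, 6]


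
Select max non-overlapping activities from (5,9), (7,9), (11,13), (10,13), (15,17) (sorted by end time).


Greedy: pick earliest-ending, then skip overlaps.
Selected (3 activities): [(5, 9), (11, 13), (15, 17)]


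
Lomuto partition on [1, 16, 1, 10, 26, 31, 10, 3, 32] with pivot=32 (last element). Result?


Elements <= 32 go left of pivot.
Result: [1, 16, 1, 10, 26, 31, 10, 3, 32], pivot at index 8


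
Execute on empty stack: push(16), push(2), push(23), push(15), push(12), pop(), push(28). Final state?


push(16) -> [16]
push(2) -> [16, 2]
push(23) -> [16, 2, 23]
push(15) -> [16, 2, 23, 15]
push(12) -> [16, 2, 23, 15, 12]
pop() returns 12 -> [16, 2, 23, 15]
push(28) -> [16, 2, 23, 15, 28]
Final stack (bottom to top): [16, 2, 23, 15, 28]


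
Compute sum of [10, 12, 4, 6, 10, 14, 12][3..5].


Prefix sums: [0, 10, 22, 26, 32, 42, 56, 68]
Sum[3..5] = prefix[6] - prefix[3] = 56 - 26 = 30


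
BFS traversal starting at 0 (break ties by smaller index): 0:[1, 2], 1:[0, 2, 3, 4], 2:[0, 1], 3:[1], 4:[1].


BFS queue: start with [0]
Visit order: [0, 1, 2, 3, 4]


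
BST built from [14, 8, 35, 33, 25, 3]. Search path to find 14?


BST root = 14
Search for 14: compare at each node
Path: [14]


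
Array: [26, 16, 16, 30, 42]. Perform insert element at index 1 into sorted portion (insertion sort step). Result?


After one pass: [16, 26, 16, 30, 42]


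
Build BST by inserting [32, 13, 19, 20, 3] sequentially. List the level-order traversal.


Root = 32; build tree by BST insertion.
Level-Order traversal: [32, 13, 3, 19, 20]


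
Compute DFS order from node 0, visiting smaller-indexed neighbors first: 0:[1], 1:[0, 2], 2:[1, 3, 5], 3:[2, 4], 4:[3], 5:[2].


DFS stack-based: start with [0]
Visit order: [0, 1, 2, 3, 4, 5]


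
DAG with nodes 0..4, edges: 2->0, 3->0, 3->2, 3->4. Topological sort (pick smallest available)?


Kahn's algorithm, process smallest node first
Order: [1, 3, 2, 0, 4]


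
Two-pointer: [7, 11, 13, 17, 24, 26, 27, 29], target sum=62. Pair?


Two pointers: lo=0, hi=7
No pair sums to 62


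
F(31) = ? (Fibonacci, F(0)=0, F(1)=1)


F(n)=F(n-1)+F(n-2)
...F(29)=514229, F(30)=832040, F(31)=1346269


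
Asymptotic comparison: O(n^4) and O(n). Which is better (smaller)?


linear grows slower than quartic
O(n) is asymptotically smaller; O(n^4) grows faster


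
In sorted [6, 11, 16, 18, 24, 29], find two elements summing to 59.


Two pointers: lo=0, hi=5
No pair sums to 59


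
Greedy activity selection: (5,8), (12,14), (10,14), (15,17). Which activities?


Greedy: pick earliest-ending, then skip overlaps.
Selected (3 activities): [(5, 8), (12, 14), (15, 17)]


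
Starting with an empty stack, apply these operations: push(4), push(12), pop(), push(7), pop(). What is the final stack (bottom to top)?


push(4) -> [4]
push(12) -> [4, 12]
pop() returns 12 -> [4]
push(7) -> [4, 7]
pop() returns 7 -> [4]
Final stack (bottom to top): [4]


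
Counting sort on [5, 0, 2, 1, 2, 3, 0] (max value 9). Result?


Count array: [2, 1, 2, 1, 0, 1, 0, 0, 0, 0]
Reconstruct: [0, 0, 1, 2, 2, 3, 5]


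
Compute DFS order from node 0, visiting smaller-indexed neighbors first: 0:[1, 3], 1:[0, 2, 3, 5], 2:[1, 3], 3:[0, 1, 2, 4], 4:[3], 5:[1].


DFS stack-based: start with [0]
Visit order: [0, 1, 2, 3, 4, 5]


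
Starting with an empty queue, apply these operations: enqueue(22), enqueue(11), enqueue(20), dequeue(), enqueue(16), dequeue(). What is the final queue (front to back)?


enqueue(22) -> [22]
enqueue(11) -> [22, 11]
enqueue(20) -> [22, 11, 20]
dequeue() returns 22 -> [11, 20]
enqueue(16) -> [11, 20, 16]
dequeue() returns 11 -> [20, 16]
Final queue (front to back): [20, 16]


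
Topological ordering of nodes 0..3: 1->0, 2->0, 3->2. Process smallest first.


Kahn's algorithm, process smallest node first
Order: [1, 3, 2, 0]


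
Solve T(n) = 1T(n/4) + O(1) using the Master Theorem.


a=1, b=4, c=0. log_4(1)=0 = c=0. Case 2: O(n^c log n) = O(log n)
Complexity: O(log n)


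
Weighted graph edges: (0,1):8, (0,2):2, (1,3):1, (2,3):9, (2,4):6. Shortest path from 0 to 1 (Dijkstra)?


Dijkstra from 0:
Distances: {0: 0, 1: 8, 2: 2, 3: 9, 4: 8}
Shortest distance to 1 = 8, path = [0, 1]


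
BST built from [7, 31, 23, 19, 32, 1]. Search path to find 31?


BST root = 7
Search for 31: compare at each node
Path: [7, 31]


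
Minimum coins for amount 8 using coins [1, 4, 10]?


dp[0]=0; dp[i]=1+min(dp[i-c] for c in coins)
...dp[3]=3, dp[4]=1, dp[5]=2, dp[6]=3, dp[7]=4, dp[8]=2
Minimum coins for 8 = 2


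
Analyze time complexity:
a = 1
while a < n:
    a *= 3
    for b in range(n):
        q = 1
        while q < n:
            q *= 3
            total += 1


Per nesting level: O(log n) * O(n) * O(log n) = O(n (log n)^2)
Complexity: O(n (log n)^2)


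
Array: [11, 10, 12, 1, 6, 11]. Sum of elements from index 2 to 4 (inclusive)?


Prefix sums: [0, 11, 21, 33, 34, 40, 51]
Sum[2..4] = prefix[5] - prefix[2] = 40 - 21 = 19


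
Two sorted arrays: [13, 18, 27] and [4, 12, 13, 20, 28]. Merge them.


Compare heads, take smaller each step.
Merged: [4, 12, 13, 13, 18, 20, 27, 28]


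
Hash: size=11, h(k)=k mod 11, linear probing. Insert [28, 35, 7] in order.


Insertions: 28->slot 6; 35->slot 2; 7->slot 7
Table: [None, None, 35, None, None, None, 28, 7, None, None, None]


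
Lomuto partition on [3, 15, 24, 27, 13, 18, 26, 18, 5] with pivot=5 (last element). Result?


Elements <= 5 go left of pivot.
Result: [3, 5, 24, 27, 13, 18, 26, 18, 15], pivot at index 1


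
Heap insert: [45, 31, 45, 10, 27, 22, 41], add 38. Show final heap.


Append 38: [45, 31, 45, 10, 27, 22, 41, 38]
Bubble up: swap idx 7(38) with idx 3(10); swap idx 3(38) with idx 1(31)
Result: [45, 38, 45, 31, 27, 22, 41, 10]


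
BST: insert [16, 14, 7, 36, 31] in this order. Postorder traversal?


Root = 16; build tree by BST insertion.
Postorder traversal: [7, 14, 31, 36, 16]


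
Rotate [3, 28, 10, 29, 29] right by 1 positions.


Right rotate by 1: [29, 3, 28, 10, 29]


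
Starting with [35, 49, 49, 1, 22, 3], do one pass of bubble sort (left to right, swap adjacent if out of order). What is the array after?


After one pass: [35, 49, 1, 22, 3, 49]


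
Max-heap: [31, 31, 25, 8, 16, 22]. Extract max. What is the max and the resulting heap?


Max = 31
Replace root with last, heapify down
Resulting heap: [31, 22, 25, 8, 16]


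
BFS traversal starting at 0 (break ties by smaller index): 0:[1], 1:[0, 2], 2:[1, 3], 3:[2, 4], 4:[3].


BFS queue: start with [0]
Visit order: [0, 1, 2, 3, 4]


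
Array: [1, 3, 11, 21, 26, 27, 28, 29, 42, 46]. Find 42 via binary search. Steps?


Search for 42:
[0,9] mid=4 arr[4]=26
[5,9] mid=7 arr[7]=29
[8,9] mid=8 arr[8]=42
Total: 3 comparisons


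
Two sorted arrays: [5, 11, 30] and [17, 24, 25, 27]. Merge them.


Compare heads, take smaller each step.
Merged: [5, 11, 17, 24, 25, 27, 30]


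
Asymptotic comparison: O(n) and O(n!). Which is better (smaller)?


linear grows slower than factorial
O(n) is asymptotically smaller; O(n!) grows faster


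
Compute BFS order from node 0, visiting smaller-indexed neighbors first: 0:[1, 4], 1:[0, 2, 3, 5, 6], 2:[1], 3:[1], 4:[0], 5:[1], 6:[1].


BFS queue: start with [0]
Visit order: [0, 1, 4, 2, 3, 5, 6]


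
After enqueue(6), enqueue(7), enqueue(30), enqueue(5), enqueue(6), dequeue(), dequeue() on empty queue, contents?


enqueue(6) -> [6]
enqueue(7) -> [6, 7]
enqueue(30) -> [6, 7, 30]
enqueue(5) -> [6, 7, 30, 5]
enqueue(6) -> [6, 7, 30, 5, 6]
dequeue() returns 6 -> [7, 30, 5, 6]
dequeue() returns 7 -> [30, 5, 6]
Final queue (front to back): [30, 5, 6]


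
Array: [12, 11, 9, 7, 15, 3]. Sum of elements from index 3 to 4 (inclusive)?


Prefix sums: [0, 12, 23, 32, 39, 54, 57]
Sum[3..4] = prefix[5] - prefix[3] = 54 - 32 = 22


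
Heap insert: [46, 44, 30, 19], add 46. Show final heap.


Append 46: [46, 44, 30, 19, 46]
Bubble up: swap idx 4(46) with idx 1(44)
Result: [46, 46, 30, 19, 44]


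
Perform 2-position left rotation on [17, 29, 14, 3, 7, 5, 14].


Left rotate by 2: [14, 3, 7, 5, 14, 17, 29]


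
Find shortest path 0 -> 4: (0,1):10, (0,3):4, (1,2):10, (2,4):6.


Dijkstra from 0:
Distances: {0: 0, 1: 10, 2: 20, 3: 4, 4: 26}
Shortest distance to 4 = 26, path = [0, 1, 2, 4]


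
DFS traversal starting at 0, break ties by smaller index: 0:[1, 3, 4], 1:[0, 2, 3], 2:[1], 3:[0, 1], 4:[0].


DFS stack-based: start with [0]
Visit order: [0, 1, 2, 3, 4]


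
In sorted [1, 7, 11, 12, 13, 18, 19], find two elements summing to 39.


Two pointers: lo=0, hi=6
No pair sums to 39


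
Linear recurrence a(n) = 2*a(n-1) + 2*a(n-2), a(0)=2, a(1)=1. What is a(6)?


Build bottom-up:
...a(4)=40, a(5)=108, a(6)=2*108+2*40=296


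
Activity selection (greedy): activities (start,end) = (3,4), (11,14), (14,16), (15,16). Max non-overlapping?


Greedy: pick earliest-ending, then skip overlaps.
Selected (3 activities): [(3, 4), (11, 14), (14, 16)]


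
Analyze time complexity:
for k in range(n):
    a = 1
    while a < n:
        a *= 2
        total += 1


Per nesting level: O(n) * O(log n) = O(n log n)
Complexity: O(n log n)


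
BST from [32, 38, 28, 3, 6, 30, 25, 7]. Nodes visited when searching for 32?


BST root = 32
Search for 32: compare at each node
Path: [32]


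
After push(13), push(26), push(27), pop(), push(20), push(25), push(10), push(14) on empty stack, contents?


push(13) -> [13]
push(26) -> [13, 26]
push(27) -> [13, 26, 27]
pop() returns 27 -> [13, 26]
push(20) -> [13, 26, 20]
push(25) -> [13, 26, 20, 25]
push(10) -> [13, 26, 20, 25, 10]
push(14) -> [13, 26, 20, 25, 10, 14]
Final stack (bottom to top): [13, 26, 20, 25, 10, 14]


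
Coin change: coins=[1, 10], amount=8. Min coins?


dp[0]=0; dp[i]=1+min(dp[i-c] for c in coins)
...dp[3]=3, dp[4]=4, dp[5]=5, dp[6]=6, dp[7]=7, dp[8]=8
Minimum coins for 8 = 8


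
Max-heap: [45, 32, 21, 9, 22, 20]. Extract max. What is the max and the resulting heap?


Max = 45
Replace root with last, heapify down
Resulting heap: [32, 22, 21, 9, 20]


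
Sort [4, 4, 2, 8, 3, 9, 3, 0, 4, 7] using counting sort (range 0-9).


Count array: [1, 0, 1, 2, 3, 0, 0, 1, 1, 1]
Reconstruct: [0, 2, 3, 3, 4, 4, 4, 7, 8, 9]


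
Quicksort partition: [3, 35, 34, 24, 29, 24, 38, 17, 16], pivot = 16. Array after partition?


Elements <= 16 go left of pivot.
Result: [3, 16, 34, 24, 29, 24, 38, 17, 35], pivot at index 1


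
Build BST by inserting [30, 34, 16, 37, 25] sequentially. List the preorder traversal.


Root = 30; build tree by BST insertion.
Preorder traversal: [30, 16, 25, 34, 37]


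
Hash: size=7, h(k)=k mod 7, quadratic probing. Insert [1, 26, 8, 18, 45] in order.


Insertions: 1->slot 1; 26->slot 5; 8->slot 2; 18->slot 4; 45->slot 3
Table: [None, 1, 8, 45, 18, 26, None]


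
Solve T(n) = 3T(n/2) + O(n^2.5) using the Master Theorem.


a=3, b=2, c=2.5. log_2(3)=1.585 < c=2.5. Case 3: O(n^c) = O(n^2.500)
Complexity: O(n^2.500)


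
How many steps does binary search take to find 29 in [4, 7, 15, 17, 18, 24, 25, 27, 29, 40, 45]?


Search for 29:
[0,10] mid=5 arr[5]=24
[6,10] mid=8 arr[8]=29
Total: 2 comparisons


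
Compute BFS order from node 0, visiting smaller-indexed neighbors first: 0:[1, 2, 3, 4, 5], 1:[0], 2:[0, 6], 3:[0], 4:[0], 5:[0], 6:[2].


BFS queue: start with [0]
Visit order: [0, 1, 2, 3, 4, 5, 6]


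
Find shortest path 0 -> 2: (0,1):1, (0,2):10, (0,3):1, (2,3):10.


Dijkstra from 0:
Distances: {0: 0, 1: 1, 2: 10, 3: 1}
Shortest distance to 2 = 10, path = [0, 2]


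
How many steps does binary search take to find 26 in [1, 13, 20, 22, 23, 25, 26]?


Search for 26:
[0,6] mid=3 arr[3]=22
[4,6] mid=5 arr[5]=25
[6,6] mid=6 arr[6]=26
Total: 3 comparisons


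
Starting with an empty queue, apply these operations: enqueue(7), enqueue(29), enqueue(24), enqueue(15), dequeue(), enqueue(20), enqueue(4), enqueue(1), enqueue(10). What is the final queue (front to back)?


enqueue(7) -> [7]
enqueue(29) -> [7, 29]
enqueue(24) -> [7, 29, 24]
enqueue(15) -> [7, 29, 24, 15]
dequeue() returns 7 -> [29, 24, 15]
enqueue(20) -> [29, 24, 15, 20]
enqueue(4) -> [29, 24, 15, 20, 4]
enqueue(1) -> [29, 24, 15, 20, 4, 1]
enqueue(10) -> [29, 24, 15, 20, 4, 1, 10]
Final queue (front to back): [29, 24, 15, 20, 4, 1, 10]


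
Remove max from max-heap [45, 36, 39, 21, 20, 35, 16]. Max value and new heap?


Max = 45
Replace root with last, heapify down
Resulting heap: [39, 36, 35, 21, 20, 16]


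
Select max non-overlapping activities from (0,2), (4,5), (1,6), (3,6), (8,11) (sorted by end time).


Greedy: pick earliest-ending, then skip overlaps.
Selected (3 activities): [(0, 2), (4, 5), (8, 11)]


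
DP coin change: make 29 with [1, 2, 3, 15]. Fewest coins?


dp[0]=0; dp[i]=1+min(dp[i-c] for c in coins)
...dp[24]=4, dp[25]=5, dp[26]=5, dp[27]=5, dp[28]=6, dp[29]=6
Minimum coins for 29 = 6


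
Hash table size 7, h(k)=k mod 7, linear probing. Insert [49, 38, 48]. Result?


Insertions: 49->slot 0; 38->slot 3; 48->slot 6
Table: [49, None, None, 38, None, None, 48]


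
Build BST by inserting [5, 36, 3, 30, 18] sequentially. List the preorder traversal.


Root = 5; build tree by BST insertion.
Preorder traversal: [5, 3, 36, 30, 18]


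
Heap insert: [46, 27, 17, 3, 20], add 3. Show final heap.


Append 3: [46, 27, 17, 3, 20, 3]
Bubble up: no swaps needed
Result: [46, 27, 17, 3, 20, 3]


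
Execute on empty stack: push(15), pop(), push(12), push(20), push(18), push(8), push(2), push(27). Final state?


push(15) -> [15]
pop() returns 15 -> []
push(12) -> [12]
push(20) -> [12, 20]
push(18) -> [12, 20, 18]
push(8) -> [12, 20, 18, 8]
push(2) -> [12, 20, 18, 8, 2]
push(27) -> [12, 20, 18, 8, 2, 27]
Final stack (bottom to top): [12, 20, 18, 8, 2, 27]


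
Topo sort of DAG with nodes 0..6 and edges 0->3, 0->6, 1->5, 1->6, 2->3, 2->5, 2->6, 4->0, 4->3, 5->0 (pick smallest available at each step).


Kahn's algorithm, process smallest node first
Order: [1, 2, 4, 5, 0, 3, 6]


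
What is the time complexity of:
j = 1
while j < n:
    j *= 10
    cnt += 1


Per nesting level: O(log n) = O(log n)
Complexity: O(log n)


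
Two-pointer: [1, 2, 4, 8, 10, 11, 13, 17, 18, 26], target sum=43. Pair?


Two pointers: lo=0, hi=9
Found pair: (17, 26) summing to 43


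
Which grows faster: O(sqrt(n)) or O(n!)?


sublinear grows slower than factorial
O(sqrt(n)) is asymptotically smaller; O(n!) grows faster


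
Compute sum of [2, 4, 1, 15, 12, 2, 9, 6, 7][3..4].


Prefix sums: [0, 2, 6, 7, 22, 34, 36, 45, 51, 58]
Sum[3..4] = prefix[5] - prefix[3] = 34 - 7 = 27


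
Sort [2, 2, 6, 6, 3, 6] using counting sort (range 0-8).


Count array: [0, 0, 2, 1, 0, 0, 3, 0, 0]
Reconstruct: [2, 2, 3, 6, 6, 6]


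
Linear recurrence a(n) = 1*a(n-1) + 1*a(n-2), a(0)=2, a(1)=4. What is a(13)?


Build bottom-up:
...a(11)=466, a(12)=754, a(13)=1*754+1*466=1220


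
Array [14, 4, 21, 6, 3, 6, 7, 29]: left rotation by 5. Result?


Left rotate by 5: [6, 7, 29, 14, 4, 21, 6, 3]


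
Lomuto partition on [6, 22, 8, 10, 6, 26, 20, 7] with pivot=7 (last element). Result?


Elements <= 7 go left of pivot.
Result: [6, 6, 7, 10, 22, 26, 20, 8], pivot at index 2


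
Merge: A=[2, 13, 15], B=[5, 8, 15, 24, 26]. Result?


Compare heads, take smaller each step.
Merged: [2, 5, 8, 13, 15, 15, 24, 26]


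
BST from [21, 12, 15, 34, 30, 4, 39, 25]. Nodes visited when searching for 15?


BST root = 21
Search for 15: compare at each node
Path: [21, 12, 15]


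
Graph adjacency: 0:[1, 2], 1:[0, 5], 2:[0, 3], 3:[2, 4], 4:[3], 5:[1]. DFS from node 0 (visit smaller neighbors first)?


DFS stack-based: start with [0]
Visit order: [0, 1, 5, 2, 3, 4]


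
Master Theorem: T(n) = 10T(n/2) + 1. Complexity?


a=10, b=2, c=0. log_2(10)=3.322 > c=0. Case 1: O(n^log_b(a)) = O(n^3.322)
Complexity: O(n^3.322)


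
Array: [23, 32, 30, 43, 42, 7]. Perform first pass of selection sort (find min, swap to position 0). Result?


After one pass: [7, 32, 30, 43, 42, 23]


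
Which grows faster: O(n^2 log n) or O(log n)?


logarithmic grows slower than n^2 log n
O(log n) is asymptotically smaller; O(n^2 log n) grows faster


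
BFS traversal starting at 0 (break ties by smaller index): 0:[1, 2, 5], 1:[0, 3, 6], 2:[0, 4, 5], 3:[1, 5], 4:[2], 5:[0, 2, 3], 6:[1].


BFS queue: start with [0]
Visit order: [0, 1, 2, 5, 3, 6, 4]


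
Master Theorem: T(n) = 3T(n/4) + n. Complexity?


a=3, b=4, c=1. log_4(3)=0.792 < c=1. Case 3: O(n^c) = O(n)
Complexity: O(n)


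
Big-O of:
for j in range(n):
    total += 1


Per nesting level: O(n) = O(n)
Complexity: O(n)


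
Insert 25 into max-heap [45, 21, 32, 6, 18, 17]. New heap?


Append 25: [45, 21, 32, 6, 18, 17, 25]
Bubble up: no swaps needed
Result: [45, 21, 32, 6, 18, 17, 25]


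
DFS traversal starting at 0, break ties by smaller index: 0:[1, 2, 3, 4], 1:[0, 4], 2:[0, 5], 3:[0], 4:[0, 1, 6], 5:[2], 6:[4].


DFS stack-based: start with [0]
Visit order: [0, 1, 4, 6, 2, 5, 3]


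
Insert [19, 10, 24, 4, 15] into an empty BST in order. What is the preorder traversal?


Root = 19; build tree by BST insertion.
Preorder traversal: [19, 10, 4, 15, 24]


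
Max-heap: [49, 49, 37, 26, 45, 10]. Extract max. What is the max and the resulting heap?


Max = 49
Replace root with last, heapify down
Resulting heap: [49, 45, 37, 26, 10]


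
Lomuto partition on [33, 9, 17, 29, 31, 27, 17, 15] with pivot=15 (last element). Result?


Elements <= 15 go left of pivot.
Result: [9, 15, 17, 29, 31, 27, 17, 33], pivot at index 1


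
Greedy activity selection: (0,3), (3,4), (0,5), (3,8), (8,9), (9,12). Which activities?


Greedy: pick earliest-ending, then skip overlaps.
Selected (4 activities): [(0, 3), (3, 4), (8, 9), (9, 12)]


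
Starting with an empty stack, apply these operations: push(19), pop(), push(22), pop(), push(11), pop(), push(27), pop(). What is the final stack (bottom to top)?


push(19) -> [19]
pop() returns 19 -> []
push(22) -> [22]
pop() returns 22 -> []
push(11) -> [11]
pop() returns 11 -> []
push(27) -> [27]
pop() returns 27 -> []
Final stack (bottom to top): []


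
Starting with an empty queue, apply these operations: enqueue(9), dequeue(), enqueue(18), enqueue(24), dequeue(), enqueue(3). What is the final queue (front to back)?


enqueue(9) -> [9]
dequeue() returns 9 -> []
enqueue(18) -> [18]
enqueue(24) -> [18, 24]
dequeue() returns 18 -> [24]
enqueue(3) -> [24, 3]
Final queue (front to back): [24, 3]


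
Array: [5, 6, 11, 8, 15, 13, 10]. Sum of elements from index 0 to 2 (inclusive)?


Prefix sums: [0, 5, 11, 22, 30, 45, 58, 68]
Sum[0..2] = prefix[3] - prefix[0] = 22 - 0 = 22


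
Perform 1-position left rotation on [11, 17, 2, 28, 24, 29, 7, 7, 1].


Left rotate by 1: [17, 2, 28, 24, 29, 7, 7, 1, 11]


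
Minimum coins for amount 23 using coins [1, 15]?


dp[0]=0; dp[i]=1+min(dp[i-c] for c in coins)
...dp[18]=4, dp[19]=5, dp[20]=6, dp[21]=7, dp[22]=8, dp[23]=9
Minimum coins for 23 = 9


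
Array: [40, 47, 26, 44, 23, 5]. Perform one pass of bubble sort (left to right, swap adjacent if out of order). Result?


After one pass: [40, 26, 44, 23, 5, 47]


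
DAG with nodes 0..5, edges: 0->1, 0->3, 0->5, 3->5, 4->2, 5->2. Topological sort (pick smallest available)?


Kahn's algorithm, process smallest node first
Order: [0, 1, 3, 4, 5, 2]


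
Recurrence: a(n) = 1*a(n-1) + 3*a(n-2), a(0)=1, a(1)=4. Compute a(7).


Build bottom-up:
...a(5)=97, a(6)=217, a(7)=1*217+3*97=508


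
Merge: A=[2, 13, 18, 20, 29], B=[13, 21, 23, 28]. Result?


Compare heads, take smaller each step.
Merged: [2, 13, 13, 18, 20, 21, 23, 28, 29]


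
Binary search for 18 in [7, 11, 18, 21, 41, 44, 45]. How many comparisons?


Search for 18:
[0,6] mid=3 arr[3]=21
[0,2] mid=1 arr[1]=11
[2,2] mid=2 arr[2]=18
Total: 3 comparisons


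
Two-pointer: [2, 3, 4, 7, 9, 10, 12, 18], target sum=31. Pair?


Two pointers: lo=0, hi=7
No pair sums to 31


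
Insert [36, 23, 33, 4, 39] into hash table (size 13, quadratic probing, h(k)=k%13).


Insertions: 36->slot 10; 23->slot 11; 33->slot 7; 4->slot 4; 39->slot 0
Table: [39, None, None, None, 4, None, None, 33, None, None, 36, 23, None]


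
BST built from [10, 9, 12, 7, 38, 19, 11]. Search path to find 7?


BST root = 10
Search for 7: compare at each node
Path: [10, 9, 7]


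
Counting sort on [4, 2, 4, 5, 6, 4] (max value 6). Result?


Count array: [0, 0, 1, 0, 3, 1, 1]
Reconstruct: [2, 4, 4, 4, 5, 6]


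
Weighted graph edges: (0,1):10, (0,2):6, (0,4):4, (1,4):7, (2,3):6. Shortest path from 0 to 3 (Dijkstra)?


Dijkstra from 0:
Distances: {0: 0, 1: 10, 2: 6, 3: 12, 4: 4}
Shortest distance to 3 = 12, path = [0, 2, 3]


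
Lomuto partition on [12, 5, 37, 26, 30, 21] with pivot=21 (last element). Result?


Elements <= 21 go left of pivot.
Result: [12, 5, 21, 26, 30, 37], pivot at index 2


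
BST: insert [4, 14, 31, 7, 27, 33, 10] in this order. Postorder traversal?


Root = 4; build tree by BST insertion.
Postorder traversal: [10, 7, 27, 33, 31, 14, 4]


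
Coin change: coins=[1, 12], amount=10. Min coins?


dp[0]=0; dp[i]=1+min(dp[i-c] for c in coins)
...dp[5]=5, dp[6]=6, dp[7]=7, dp[8]=8, dp[9]=9, dp[10]=10
Minimum coins for 10 = 10


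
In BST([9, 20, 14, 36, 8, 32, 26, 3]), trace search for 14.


BST root = 9
Search for 14: compare at each node
Path: [9, 20, 14]


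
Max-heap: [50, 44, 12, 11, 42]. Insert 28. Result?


Append 28: [50, 44, 12, 11, 42, 28]
Bubble up: swap idx 5(28) with idx 2(12)
Result: [50, 44, 28, 11, 42, 12]


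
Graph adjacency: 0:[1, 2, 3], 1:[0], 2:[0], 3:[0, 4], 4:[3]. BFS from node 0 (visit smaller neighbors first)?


BFS queue: start with [0]
Visit order: [0, 1, 2, 3, 4]


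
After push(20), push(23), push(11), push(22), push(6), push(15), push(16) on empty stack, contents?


push(20) -> [20]
push(23) -> [20, 23]
push(11) -> [20, 23, 11]
push(22) -> [20, 23, 11, 22]
push(6) -> [20, 23, 11, 22, 6]
push(15) -> [20, 23, 11, 22, 6, 15]
push(16) -> [20, 23, 11, 22, 6, 15, 16]
Final stack (bottom to top): [20, 23, 11, 22, 6, 15, 16]


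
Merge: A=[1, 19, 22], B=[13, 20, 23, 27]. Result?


Compare heads, take smaller each step.
Merged: [1, 13, 19, 20, 22, 23, 27]


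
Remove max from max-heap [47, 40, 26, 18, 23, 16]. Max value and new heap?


Max = 47
Replace root with last, heapify down
Resulting heap: [40, 23, 26, 18, 16]


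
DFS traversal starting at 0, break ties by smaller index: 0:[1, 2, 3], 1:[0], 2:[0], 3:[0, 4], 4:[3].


DFS stack-based: start with [0]
Visit order: [0, 1, 2, 3, 4]


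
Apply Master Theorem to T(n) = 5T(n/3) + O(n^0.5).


a=5, b=3, c=0.5. log_3(5)=1.465 > c=0.5. Case 1: O(n^log_b(a)) = O(n^1.465)
Complexity: O(n^1.465)


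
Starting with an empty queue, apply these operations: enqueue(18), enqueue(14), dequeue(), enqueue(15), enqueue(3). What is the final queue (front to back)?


enqueue(18) -> [18]
enqueue(14) -> [18, 14]
dequeue() returns 18 -> [14]
enqueue(15) -> [14, 15]
enqueue(3) -> [14, 15, 3]
Final queue (front to back): [14, 15, 3]


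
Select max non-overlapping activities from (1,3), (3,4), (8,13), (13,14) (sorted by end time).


Greedy: pick earliest-ending, then skip overlaps.
Selected (4 activities): [(1, 3), (3, 4), (8, 13), (13, 14)]


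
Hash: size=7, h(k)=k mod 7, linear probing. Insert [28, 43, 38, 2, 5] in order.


Insertions: 28->slot 0; 43->slot 1; 38->slot 3; 2->slot 2; 5->slot 5
Table: [28, 43, 2, 38, None, 5, None]


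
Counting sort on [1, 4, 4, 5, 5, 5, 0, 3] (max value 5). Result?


Count array: [1, 1, 0, 1, 2, 3]
Reconstruct: [0, 1, 3, 4, 4, 5, 5, 5]


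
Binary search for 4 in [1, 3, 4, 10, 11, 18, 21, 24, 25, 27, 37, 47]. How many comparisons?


Search for 4:
[0,11] mid=5 arr[5]=18
[0,4] mid=2 arr[2]=4
Total: 2 comparisons


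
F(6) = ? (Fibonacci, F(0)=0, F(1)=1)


F(n)=F(n-1)+F(n-2)
...F(4)=3, F(5)=5, F(6)=8


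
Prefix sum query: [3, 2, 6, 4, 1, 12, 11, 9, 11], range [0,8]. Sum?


Prefix sums: [0, 3, 5, 11, 15, 16, 28, 39, 48, 59]
Sum[0..8] = prefix[9] - prefix[0] = 59 - 0 = 59
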